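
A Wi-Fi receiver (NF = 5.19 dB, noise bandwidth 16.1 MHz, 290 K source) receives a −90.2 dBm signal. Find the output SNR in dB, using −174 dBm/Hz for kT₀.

Noise floor: N = −174 + 10 log₁₀(B) + NF
10 log₁₀(1.61×10⁷) = 72.07 dB
N = −174 + 72.07 + 5.19 = −96.74 dBm
SNR = P_sig − N = −90.2 − (−96.74) = 6.54 dB → 6.5 dB

6.5 dB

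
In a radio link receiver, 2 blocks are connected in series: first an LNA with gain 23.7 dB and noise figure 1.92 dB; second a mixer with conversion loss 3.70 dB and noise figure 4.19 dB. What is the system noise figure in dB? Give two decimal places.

1.94 dB

Convert to linear (a loss of L dB is a gain of −L dB): F_i = 10^(NF_i/10), G_i = 10^(G_i,dB/10)
  Stage 1: F_1 = 10^(1.92/10) = 1.556, G_1 = 10^(23.7/10) = 234.4
  Stage 2: F_2 = 10^(4.19/10) = 2.624, G_2 = 10^(−3.70/10) = 0.4266
Friis cascade:
  F = 1.556 + (2.624 − 1)/234.4 = 1.563
NF = 10 log₁₀(1.563) = 1.94 dB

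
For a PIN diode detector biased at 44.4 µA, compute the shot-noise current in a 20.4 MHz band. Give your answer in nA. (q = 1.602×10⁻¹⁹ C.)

17.0 nA

I_n = √(2qI·B)
2qI·B = 2 × 1.602×10⁻¹⁹ × 4.44×10⁻⁵ × 2.04×10⁷ = 2.90×10⁻¹⁶ A²
I_n = √(2.90×10⁻¹⁶) = 1.70×10⁻⁸ A = 17.0 nA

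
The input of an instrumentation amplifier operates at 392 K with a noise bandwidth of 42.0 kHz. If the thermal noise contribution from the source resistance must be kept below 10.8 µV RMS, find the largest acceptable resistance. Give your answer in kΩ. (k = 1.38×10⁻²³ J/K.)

Johnson–Nyquist: V_n = √(4kTRB) ⇒ R = V_n² / (4kTB)
4kTB = 4 × 1.38×10⁻²³ × 392 × 4.20×10⁴ = 9.09×10⁻¹⁶
R = (1.08×10⁻⁵)² / 9.09×10⁻¹⁶ = 1.28×10⁵ Ω = 128 kΩ

128 kΩ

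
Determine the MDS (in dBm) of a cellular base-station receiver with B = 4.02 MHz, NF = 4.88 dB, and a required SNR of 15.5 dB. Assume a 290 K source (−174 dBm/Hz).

−87.6 dBm

Sensitivity = −174 + 10 log₁₀(B) + NF + SNR_min
= −174 + 66.04 + 4.88 + 15.5
= −87.58 dBm → −87.6 dBm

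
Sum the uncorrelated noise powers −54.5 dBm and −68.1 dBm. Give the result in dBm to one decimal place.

Convert to linear, add, convert back:
P₁ = 3.55×10⁻⁹ W, P₂ = 1.55×10⁻¹⁰ W
P_tot = 3.70×10⁻⁹ W → 10 log₁₀(P_tot / 10⁻³) = −54.3 dBm

−54.3 dBm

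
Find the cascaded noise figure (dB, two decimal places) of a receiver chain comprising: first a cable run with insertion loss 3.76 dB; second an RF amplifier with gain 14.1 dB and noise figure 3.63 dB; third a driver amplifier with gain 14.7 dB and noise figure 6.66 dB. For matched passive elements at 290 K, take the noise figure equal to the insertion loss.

Convert to linear (a loss of L dB is a gain of −L dB): F_i = 10^(NF_i/10), G_i = 10^(G_i,dB/10)
  Stage 1: F_1 = 10^(3.76/10) = 2.377, G_1 = 10^(−3.76/10) = 0.4207
  Stage 2: F_2 = 10^(3.63/10) = 2.307, G_2 = 10^(14.1/10) = 25.70
  Stage 3: F_3 = 10^(6.66/10) = 4.634, G_3 = 10^(14.7/10) = 29.51
Friis cascade:
  F = 2.377 + (2.307 − 1)/0.4207 + (4.634 − 1)/10.81 = 5.819
NF = 10 log₁₀(5.819) = 7.65 dB

7.65 dB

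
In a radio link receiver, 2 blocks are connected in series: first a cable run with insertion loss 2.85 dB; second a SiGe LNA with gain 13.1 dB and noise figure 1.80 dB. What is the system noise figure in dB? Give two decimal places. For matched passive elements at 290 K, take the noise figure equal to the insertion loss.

Convert to linear (a loss of L dB is a gain of −L dB): F_i = 10^(NF_i/10), G_i = 10^(G_i,dB/10)
  Stage 1: F_1 = 10^(2.85/10) = 1.928, G_1 = 10^(−2.85/10) = 0.5188
  Stage 2: F_2 = 10^(1.80/10) = 1.514, G_2 = 10^(13.1/10) = 20.42
Friis cascade:
  F = 1.928 + (1.514 − 1)/0.5188 = 2.917
NF = 10 log₁₀(2.917) = 4.65 dB

4.65 dB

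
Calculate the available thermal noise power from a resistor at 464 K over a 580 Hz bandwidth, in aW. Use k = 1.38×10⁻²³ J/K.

3.71 aW

P_n = kTB = 1.38×10⁻²³ × 464 × 5.80×10² = 3.71×10⁻¹⁸ W = 3.71 aW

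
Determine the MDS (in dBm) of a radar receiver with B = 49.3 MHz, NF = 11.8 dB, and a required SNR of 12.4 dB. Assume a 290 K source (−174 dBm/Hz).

Sensitivity = −174 + 10 log₁₀(B) + NF + SNR_min
= −174 + 76.93 + 11.8 + 12.4
= −72.87 dBm → −72.9 dBm

−72.9 dBm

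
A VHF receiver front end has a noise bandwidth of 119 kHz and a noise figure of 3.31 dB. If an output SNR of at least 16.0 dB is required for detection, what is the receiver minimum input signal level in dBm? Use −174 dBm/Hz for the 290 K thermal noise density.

−103.9 dBm

Sensitivity = −174 + 10 log₁₀(B) + NF + SNR_min
= −174 + 50.76 + 3.31 + 16.0
= −103.93 dBm → −103.9 dBm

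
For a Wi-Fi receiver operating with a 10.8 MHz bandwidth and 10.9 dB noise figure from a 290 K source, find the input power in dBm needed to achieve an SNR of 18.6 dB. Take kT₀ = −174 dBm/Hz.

Sensitivity = −174 + 10 log₁₀(B) + NF + SNR_min
= −174 + 70.33 + 10.9 + 18.6
= −74.17 dBm → −74.2 dBm

−74.2 dBm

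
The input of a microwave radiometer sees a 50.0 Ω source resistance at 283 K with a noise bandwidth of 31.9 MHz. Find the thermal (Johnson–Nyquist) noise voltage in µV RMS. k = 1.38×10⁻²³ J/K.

4.99 µV

V_n = √(4kTRB)
4kTRB = 4 × 1.38×10⁻²³ × 283 × 5.00×10¹ × 3.19×10⁷ = 2.49×10⁻¹¹ V²
V_n = √(2.49×10⁻¹¹) = 4.99×10⁻⁶ V = 4.99 µV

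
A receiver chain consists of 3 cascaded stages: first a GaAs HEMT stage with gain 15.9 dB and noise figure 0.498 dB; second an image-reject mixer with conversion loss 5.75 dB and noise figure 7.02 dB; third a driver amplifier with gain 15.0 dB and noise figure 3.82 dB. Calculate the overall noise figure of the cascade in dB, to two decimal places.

Convert to linear (a loss of L dB is a gain of −L dB): F_i = 10^(NF_i/10), G_i = 10^(G_i,dB/10)
  Stage 1: F_1 = 10^(0.498/10) = 1.122, G_1 = 10^(15.9/10) = 38.90
  Stage 2: F_2 = 10^(7.02/10) = 5.035, G_2 = 10^(−5.75/10) = 0.2661
  Stage 3: F_3 = 10^(3.82/10) = 2.410, G_3 = 10^(15.0/10) = 31.62
Friis cascade:
  F = 1.122 + (5.035 − 1)/38.90 + (2.410 − 1)/10.35 = 1.361
NF = 10 log₁₀(1.361) = 1.34 dB

1.34 dB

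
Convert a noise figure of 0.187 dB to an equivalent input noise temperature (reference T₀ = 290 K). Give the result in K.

12.8 K

F = 10^(0.187/10) = 1.044
T_e = (F − 1)·T₀ = (1.044 − 1) × 290 = 12.8 K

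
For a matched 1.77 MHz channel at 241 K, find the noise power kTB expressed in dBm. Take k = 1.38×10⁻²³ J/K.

P_n = kTB = 1.38×10⁻²³ × 241 × 1.77×10⁶ = 5.89×10⁻¹⁵ W
In dBm: 10 log₁₀(5.89×10⁻¹⁵ / 10⁻³) = −112.3 dBm

−112.3 dBm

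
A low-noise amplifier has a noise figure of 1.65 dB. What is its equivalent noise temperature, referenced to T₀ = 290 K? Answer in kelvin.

134 K

F = 10^(1.65/10) = 1.46218
T_e = (F − 1)·T₀ = (1.46218 − 1) × 290 = 134 K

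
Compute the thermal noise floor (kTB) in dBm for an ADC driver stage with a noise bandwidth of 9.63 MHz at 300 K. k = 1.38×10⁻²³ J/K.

−104.0 dBm

P_n = kTB = 1.38×10⁻²³ × 300 × 9.63×10⁶ = 3.99×10⁻¹⁴ W
In dBm: 10 log₁₀(3.99×10⁻¹⁴ / 10⁻³) = −104.0 dBm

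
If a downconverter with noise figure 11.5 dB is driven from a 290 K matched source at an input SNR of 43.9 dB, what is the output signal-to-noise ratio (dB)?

By definition F = SNR_in/SNR_out, so in dB: SNR_out = SNR_in − NF
SNR_out = 43.9 − 11.5 = 32.4 dB

32.4 dB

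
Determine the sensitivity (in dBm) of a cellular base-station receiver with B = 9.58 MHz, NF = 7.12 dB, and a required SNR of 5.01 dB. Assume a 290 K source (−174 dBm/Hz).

Sensitivity = −174 + 10 log₁₀(B) + NF + SNR_min
= −174 + 69.81 + 7.12 + 5.01
= −92.06 dBm → −92.1 dBm

−92.1 dBm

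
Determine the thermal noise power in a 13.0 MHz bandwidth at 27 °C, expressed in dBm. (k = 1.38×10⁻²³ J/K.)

−102.7 dBm

T = 27 °C + 273.15 = 300.15 K
P_n = kTB = 1.38×10⁻²³ × 300.15 × 1.30×10⁷ = 5.38×10⁻¹⁴ W
In dBm: 10 log₁₀(5.38×10⁻¹⁴ / 10⁻³) = −102.7 dBm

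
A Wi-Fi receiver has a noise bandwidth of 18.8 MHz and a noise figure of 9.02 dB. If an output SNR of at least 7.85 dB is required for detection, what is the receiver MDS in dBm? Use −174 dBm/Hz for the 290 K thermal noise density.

Sensitivity = −174 + 10 log₁₀(B) + NF + SNR_min
= −174 + 72.74 + 9.02 + 7.85
= −84.39 dBm → −84.4 dBm

−84.4 dBm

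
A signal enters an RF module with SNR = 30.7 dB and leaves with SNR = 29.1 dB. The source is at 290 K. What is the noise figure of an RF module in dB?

1.6 dB

NF (dB) = SNR_in(dB) − SNR_out(dB) when the source is at T₀
NF = 30.7 − 29.1 = 1.6 dB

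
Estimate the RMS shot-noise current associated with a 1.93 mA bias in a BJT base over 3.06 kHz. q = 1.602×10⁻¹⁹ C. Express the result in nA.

1.38 nA

I_n = √(2qI·B)
2qI·B = 2 × 1.602×10⁻¹⁹ × 1.93×10⁻³ × 3.06×10³ = 1.89×10⁻¹⁸ A²
I_n = √(1.89×10⁻¹⁸) = 1.38×10⁻⁹ A = 1.38 nA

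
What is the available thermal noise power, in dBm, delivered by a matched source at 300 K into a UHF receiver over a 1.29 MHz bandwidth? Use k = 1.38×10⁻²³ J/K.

−112.7 dBm

P_n = kTB = 1.38×10⁻²³ × 300 × 1.29×10⁶ = 5.34×10⁻¹⁵ W
In dBm: 10 log₁₀(5.34×10⁻¹⁵ / 10⁻³) = −112.7 dBm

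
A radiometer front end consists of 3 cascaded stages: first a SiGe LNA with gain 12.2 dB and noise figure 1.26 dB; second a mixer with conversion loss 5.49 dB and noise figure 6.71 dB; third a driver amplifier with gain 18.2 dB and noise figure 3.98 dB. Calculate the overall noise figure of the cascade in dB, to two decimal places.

Convert to linear (a loss of L dB is a gain of −L dB): F_i = 10^(NF_i/10), G_i = 10^(G_i,dB/10)
  Stage 1: F_1 = 10^(1.26/10) = 1.337, G_1 = 10^(12.2/10) = 16.60
  Stage 2: F_2 = 10^(6.71/10) = 4.688, G_2 = 10^(−5.49/10) = 0.2825
  Stage 3: F_3 = 10^(3.98/10) = 2.500, G_3 = 10^(18.2/10) = 66.07
Friis cascade:
  F = 1.337 + (4.688 − 1)/16.60 + (2.500 − 1)/4.688 = 1.879
NF = 10 log₁₀(1.879) = 2.74 dB

2.74 dB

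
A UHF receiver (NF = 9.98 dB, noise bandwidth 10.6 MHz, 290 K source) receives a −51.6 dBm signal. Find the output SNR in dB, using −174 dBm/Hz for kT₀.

42.2 dB

Noise floor: N = −174 + 10 log₁₀(B) + NF
10 log₁₀(1.06×10⁷) = 70.25 dB
N = −174 + 70.25 + 9.98 = −93.77 dBm
SNR = P_sig − N = −51.6 − (−93.77) = 42.17 dB → 42.2 dB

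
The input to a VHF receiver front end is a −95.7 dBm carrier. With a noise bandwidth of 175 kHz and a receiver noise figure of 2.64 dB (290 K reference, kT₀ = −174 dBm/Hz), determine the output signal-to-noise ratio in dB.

Noise floor: N = −174 + 10 log₁₀(B) + NF
10 log₁₀(1.75×10⁵) = 52.43 dB
N = −174 + 52.43 + 2.64 = −118.93 dBm
SNR = P_sig − N = −95.7 − (−118.93) = 23.23 dB → 23.2 dB

23.2 dB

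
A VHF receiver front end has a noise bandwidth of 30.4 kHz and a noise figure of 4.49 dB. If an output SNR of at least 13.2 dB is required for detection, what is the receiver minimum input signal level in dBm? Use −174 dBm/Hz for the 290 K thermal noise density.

Sensitivity = −174 + 10 log₁₀(B) + NF + SNR_min
= −174 + 44.83 + 4.49 + 13.2
= −111.48 dBm → −111.5 dBm

−111.5 dBm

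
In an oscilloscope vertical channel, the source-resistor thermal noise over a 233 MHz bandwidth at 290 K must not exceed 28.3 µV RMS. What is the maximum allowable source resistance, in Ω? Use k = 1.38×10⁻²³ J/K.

215 Ω

Johnson–Nyquist: V_n = √(4kTRB) ⇒ R = V_n² / (4kTB)
4kTB = 4 × 1.38×10⁻²³ × 290 × 2.33×10⁸ = 3.73×10⁻¹²
R = (2.83×10⁻⁵)² / 3.73×10⁻¹² = 2.15×10² Ω = 215 Ω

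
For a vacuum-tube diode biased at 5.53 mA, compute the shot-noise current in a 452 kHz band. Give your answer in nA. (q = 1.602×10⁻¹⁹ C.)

28.3 nA

I_n = √(2qI·B)
2qI·B = 2 × 1.602×10⁻¹⁹ × 5.53×10⁻³ × 4.52×10⁵ = 8.01×10⁻¹⁶ A²
I_n = √(8.01×10⁻¹⁶) = 2.83×10⁻⁸ A = 28.3 nA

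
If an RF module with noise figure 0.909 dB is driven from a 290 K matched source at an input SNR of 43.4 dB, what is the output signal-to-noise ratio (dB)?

42.491 dB

By definition F = SNR_in/SNR_out, so in dB: SNR_out = SNR_in − NF
SNR_out = 43.4 − 0.909 = 42.491 dB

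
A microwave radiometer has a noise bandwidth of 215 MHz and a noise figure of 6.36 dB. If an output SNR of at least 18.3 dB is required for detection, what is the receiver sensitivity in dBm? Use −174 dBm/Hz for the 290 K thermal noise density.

−66.0 dBm

Sensitivity = −174 + 10 log₁₀(B) + NF + SNR_min
= −174 + 83.32 + 6.36 + 18.3
= −66.02 dBm → −66.0 dBm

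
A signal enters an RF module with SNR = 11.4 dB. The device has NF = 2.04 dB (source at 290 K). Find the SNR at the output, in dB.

By definition F = SNR_in/SNR_out, so in dB: SNR_out = SNR_in − NF
SNR_out = 11.4 − 2.04 = 9.36 dB

9.36 dB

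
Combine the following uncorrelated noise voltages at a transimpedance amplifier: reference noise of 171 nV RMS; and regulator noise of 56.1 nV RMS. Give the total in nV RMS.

180 nV

Uncorrelated sources add in power (mean-square): V_tot = √(ΣV_i²)
V_tot = √[(1.71×10⁻⁷)² + (5.61×10⁻⁸)²] = 1.80×10⁻⁷ V = 180 nV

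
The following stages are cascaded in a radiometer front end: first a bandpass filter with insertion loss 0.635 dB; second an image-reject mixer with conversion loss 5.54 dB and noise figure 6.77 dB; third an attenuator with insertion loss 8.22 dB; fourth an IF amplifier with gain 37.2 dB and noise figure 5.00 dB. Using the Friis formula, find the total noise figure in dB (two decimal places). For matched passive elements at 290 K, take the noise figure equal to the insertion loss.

Convert to linear (a loss of L dB is a gain of −L dB): F_i = 10^(NF_i/10), G_i = 10^(G_i,dB/10)
  Stage 1: F_1 = 10^(0.635/10) = 1.157, G_1 = 10^(−0.635/10) = 0.8640
  Stage 2: F_2 = 10^(6.77/10) = 4.753, G_2 = 10^(−5.54/10) = 0.2793
  Stage 3: F_3 = 10^(8.22/10) = 6.637, G_3 = 10^(−8.22/10) = 0.1507
  Stage 4: F_4 = 10^(5.00/10) = 3.162, G_4 = 10^(37.2/10) = 5248
Friis cascade:
  F = 1.157 + (4.753 − 1)/0.8640 + (6.637 − 1)/0.2413 + (3.162 − 1)/0.03635 = 88.35
NF = 10 log₁₀(88.35) = 19.46 dB

19.46 dB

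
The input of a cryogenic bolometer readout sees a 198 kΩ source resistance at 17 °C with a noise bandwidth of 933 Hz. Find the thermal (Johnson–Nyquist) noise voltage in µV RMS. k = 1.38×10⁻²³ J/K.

1.72 µV

T = 17 °C + 273.15 = 290.15 K
V_n = √(4kTRB)
4kTRB = 4 × 1.38×10⁻²³ × 290.15 × 1.98×10⁵ × 9.33×10² = 2.96×10⁻¹² V²
V_n = √(2.96×10⁻¹²) = 1.72×10⁻⁶ V = 1.72 µV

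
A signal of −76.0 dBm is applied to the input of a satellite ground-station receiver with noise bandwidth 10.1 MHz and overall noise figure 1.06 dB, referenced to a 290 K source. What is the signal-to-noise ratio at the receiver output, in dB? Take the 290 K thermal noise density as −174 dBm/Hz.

26.9 dB

Noise floor: N = −174 + 10 log₁₀(B) + NF
10 log₁₀(1.01×10⁷) = 70.04 dB
N = −174 + 70.04 + 1.06 = −102.90 dBm
SNR = P_sig − N = −76.0 − (−102.90) = 26.90 dB → 26.9 dB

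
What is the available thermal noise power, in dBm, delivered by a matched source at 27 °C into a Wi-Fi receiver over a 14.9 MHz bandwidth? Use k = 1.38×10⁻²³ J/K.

T = 27 °C + 273.15 = 300.15 K
P_n = kTB = 1.38×10⁻²³ × 300.15 × 1.49×10⁷ = 6.17×10⁻¹⁴ W
In dBm: 10 log₁₀(6.17×10⁻¹⁴ / 10⁻³) = −102.1 dBm

−102.1 dBm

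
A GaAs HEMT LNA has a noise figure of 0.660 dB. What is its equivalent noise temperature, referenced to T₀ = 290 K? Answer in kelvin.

F = 10^(0.660/10) = 1.16413
T_e = (F − 1)·T₀ = (1.16413 − 1) × 290 = 47.6 K

47.6 K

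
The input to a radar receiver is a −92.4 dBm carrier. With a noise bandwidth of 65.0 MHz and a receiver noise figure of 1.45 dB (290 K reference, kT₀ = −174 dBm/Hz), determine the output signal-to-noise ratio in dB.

Noise floor: N = −174 + 10 log₁₀(B) + NF
10 log₁₀(6.50×10⁷) = 78.13 dB
N = −174 + 78.13 + 1.45 = −94.42 dBm
SNR = P_sig − N = −92.4 − (−94.42) = 2.02 dB → 2.0 dB

2.0 dB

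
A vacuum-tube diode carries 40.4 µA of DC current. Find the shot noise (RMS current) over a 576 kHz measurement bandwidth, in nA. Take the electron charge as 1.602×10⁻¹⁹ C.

2.73 nA

I_n = √(2qI·B)
2qI·B = 2 × 1.602×10⁻¹⁹ × 4.04×10⁻⁵ × 5.76×10⁵ = 7.46×10⁻¹⁸ A²
I_n = √(7.46×10⁻¹⁸) = 2.73×10⁻⁹ A = 2.73 nA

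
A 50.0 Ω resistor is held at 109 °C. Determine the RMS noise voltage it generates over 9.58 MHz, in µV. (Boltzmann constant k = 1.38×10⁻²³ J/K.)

T = 109 °C + 273.15 = 382.15 K
V_n = √(4kTRB)
4kTRB = 4 × 1.38×10⁻²³ × 382.15 × 5.00×10¹ × 9.58×10⁶ = 1.01×10⁻¹¹ V²
V_n = √(1.01×10⁻¹¹) = 3.18×10⁻⁶ V = 3.18 µV

3.18 µV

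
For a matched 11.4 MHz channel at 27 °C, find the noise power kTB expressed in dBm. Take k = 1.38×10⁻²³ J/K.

−103.3 dBm

T = 27 °C + 273.15 = 300.15 K
P_n = kTB = 1.38×10⁻²³ × 300.15 × 1.14×10⁷ = 4.72×10⁻¹⁴ W
In dBm: 10 log₁₀(4.72×10⁻¹⁴ / 10⁻³) = −103.3 dBm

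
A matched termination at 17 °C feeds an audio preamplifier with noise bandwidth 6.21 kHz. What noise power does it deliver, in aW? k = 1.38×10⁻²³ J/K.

24.9 aW

T = 17 °C + 273.15 = 290.15 K
P_n = kTB = 1.38×10⁻²³ × 290.15 × 6.21×10³ = 2.49×10⁻¹⁷ W = 24.9 aW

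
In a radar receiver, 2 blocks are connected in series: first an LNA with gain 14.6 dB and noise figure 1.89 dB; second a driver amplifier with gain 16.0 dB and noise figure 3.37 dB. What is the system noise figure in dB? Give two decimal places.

Convert to linear (a loss of L dB is a gain of −L dB): F_i = 10^(NF_i/10), G_i = 10^(G_i,dB/10)
  Stage 1: F_1 = 10^(1.89/10) = 1.545, G_1 = 10^(14.6/10) = 28.84
  Stage 2: F_2 = 10^(3.37/10) = 2.173, G_2 = 10^(16.0/10) = 39.81
Friis cascade:
  F = 1.545 + (2.173 − 1)/28.84 = 1.586
NF = 10 log₁₀(1.586) = 2.00 dB

2.00 dB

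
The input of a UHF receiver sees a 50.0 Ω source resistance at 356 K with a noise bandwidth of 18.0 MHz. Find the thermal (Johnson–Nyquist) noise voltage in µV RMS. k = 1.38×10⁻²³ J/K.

V_n = √(4kTRB)
4kTRB = 4 × 1.38×10⁻²³ × 356 × 5.00×10¹ × 1.80×10⁷ = 1.77×10⁻¹¹ V²
V_n = √(1.77×10⁻¹¹) = 4.21×10⁻⁶ V = 4.21 µV

4.21 µV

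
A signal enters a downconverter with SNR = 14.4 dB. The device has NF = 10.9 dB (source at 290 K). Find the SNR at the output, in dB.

3.5 dB

By definition F = SNR_in/SNR_out, so in dB: SNR_out = SNR_in − NF
SNR_out = 14.4 − 10.9 = 3.5 dB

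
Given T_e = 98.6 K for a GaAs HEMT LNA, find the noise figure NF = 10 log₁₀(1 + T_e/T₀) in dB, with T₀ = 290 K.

1.27 dB

F = 1 + T_e/T₀ = 1 + 98.6/290 = 1.34
NF = 10 log₁₀(1.34) = 1.27 dB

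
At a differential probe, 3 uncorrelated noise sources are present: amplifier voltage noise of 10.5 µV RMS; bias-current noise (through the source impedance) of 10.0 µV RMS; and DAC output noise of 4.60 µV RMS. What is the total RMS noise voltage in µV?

15.2 µV

Uncorrelated sources add in power (mean-square): V_tot = √(ΣV_i²)
V_tot = √[(1.05×10⁻⁵)² + (1.00×10⁻⁵)² + (4.60×10⁻⁶)²] = 1.52×10⁻⁵ V = 15.2 µV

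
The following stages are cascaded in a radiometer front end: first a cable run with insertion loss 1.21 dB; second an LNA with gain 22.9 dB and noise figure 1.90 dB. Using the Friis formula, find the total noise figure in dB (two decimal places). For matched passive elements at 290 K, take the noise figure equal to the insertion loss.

3.11 dB

Convert to linear (a loss of L dB is a gain of −L dB): F_i = 10^(NF_i/10), G_i = 10^(G_i,dB/10)
  Stage 1: F_1 = 10^(1.21/10) = 1.321, G_1 = 10^(−1.21/10) = 0.7568
  Stage 2: F_2 = 10^(1.90/10) = 1.549, G_2 = 10^(22.9/10) = 195.0
Friis cascade:
  F = 1.321 + (1.549 − 1)/0.7568 = 2.046
NF = 10 log₁₀(2.046) = 3.11 dB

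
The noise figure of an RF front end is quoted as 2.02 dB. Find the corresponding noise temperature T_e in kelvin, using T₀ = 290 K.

F = 10^(2.02/10) = 1.59221
T_e = (F − 1)·T₀ = (1.59221 − 1) × 290 = 172 K

172 K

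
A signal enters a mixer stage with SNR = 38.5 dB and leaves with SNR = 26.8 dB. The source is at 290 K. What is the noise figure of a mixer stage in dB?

11.7 dB

NF (dB) = SNR_in(dB) − SNR_out(dB) when the source is at T₀
NF = 38.5 − 26.8 = 11.7 dB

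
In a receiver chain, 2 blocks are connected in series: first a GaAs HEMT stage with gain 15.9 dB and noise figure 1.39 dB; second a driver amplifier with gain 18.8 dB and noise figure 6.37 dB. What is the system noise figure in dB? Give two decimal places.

1.65 dB

Convert to linear (a loss of L dB is a gain of −L dB): F_i = 10^(NF_i/10), G_i = 10^(G_i,dB/10)
  Stage 1: F_1 = 10^(1.39/10) = 1.377, G_1 = 10^(15.9/10) = 38.90
  Stage 2: F_2 = 10^(6.37/10) = 4.335, G_2 = 10^(18.8/10) = 75.86
Friis cascade:
  F = 1.377 + (4.335 − 1)/38.90 = 1.463
NF = 10 log₁₀(1.463) = 1.65 dB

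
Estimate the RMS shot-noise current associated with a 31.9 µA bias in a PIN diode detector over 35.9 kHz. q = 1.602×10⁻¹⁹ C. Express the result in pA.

606 pA

I_n = √(2qI·B)
2qI·B = 2 × 1.602×10⁻¹⁹ × 3.19×10⁻⁵ × 3.59×10⁴ = 3.67×10⁻¹⁹ A²
I_n = √(3.67×10⁻¹⁹) = 6.06×10⁻¹⁰ A = 606 pA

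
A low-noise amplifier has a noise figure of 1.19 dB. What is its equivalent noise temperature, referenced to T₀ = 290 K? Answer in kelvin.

91.4 K

F = 10^(1.19/10) = 1.31522
T_e = (F − 1)·T₀ = (1.31522 − 1) × 290 = 91.4 K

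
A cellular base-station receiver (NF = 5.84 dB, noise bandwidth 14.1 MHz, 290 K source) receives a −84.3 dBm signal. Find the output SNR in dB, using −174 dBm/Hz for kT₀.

12.4 dB

Noise floor: N = −174 + 10 log₁₀(B) + NF
10 log₁₀(1.41×10⁷) = 71.49 dB
N = −174 + 71.49 + 5.84 = −96.67 dBm
SNR = P_sig − N = −84.3 − (−96.67) = 12.37 dB → 12.4 dB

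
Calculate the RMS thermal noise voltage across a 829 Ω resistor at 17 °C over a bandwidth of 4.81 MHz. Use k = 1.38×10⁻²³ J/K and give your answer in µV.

T = 17 °C + 273.15 = 290.15 K
V_n = √(4kTRB)
4kTRB = 4 × 1.38×10⁻²³ × 290.15 × 8.29×10² × 4.81×10⁶ = 6.39×10⁻¹¹ V²
V_n = √(6.39×10⁻¹¹) = 7.99×10⁻⁶ V = 7.99 µV

7.99 µV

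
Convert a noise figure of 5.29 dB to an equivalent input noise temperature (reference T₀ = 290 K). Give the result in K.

F = 10^(5.29/10) = 3.38065
T_e = (F − 1)·T₀ = (3.38065 − 1) × 290 = 690 K

690 K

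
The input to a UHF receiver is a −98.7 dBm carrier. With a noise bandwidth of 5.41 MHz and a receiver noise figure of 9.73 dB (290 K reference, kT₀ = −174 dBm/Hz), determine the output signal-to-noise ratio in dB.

Noise floor: N = −174 + 10 log₁₀(B) + NF
10 log₁₀(5.41×10⁶) = 67.33 dB
N = −174 + 67.33 + 9.73 = −96.94 dBm
SNR = P_sig − N = −98.7 − (−96.94) = −1.76 dB → −1.8 dB

−1.8 dB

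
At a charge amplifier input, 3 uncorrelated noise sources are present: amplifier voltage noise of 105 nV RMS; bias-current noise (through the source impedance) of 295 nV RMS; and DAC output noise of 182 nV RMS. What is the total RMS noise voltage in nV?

362 nV

Uncorrelated sources add in power (mean-square): V_tot = √(ΣV_i²)
V_tot = √[(1.05×10⁻⁷)² + (2.95×10⁻⁷)² + (1.82×10⁻⁷)²] = 3.62×10⁻⁷ V = 362 nV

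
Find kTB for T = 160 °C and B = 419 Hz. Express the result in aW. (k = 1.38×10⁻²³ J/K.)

T = 160 °C + 273.15 = 433.15 K
P_n = kTB = 1.38×10⁻²³ × 433.15 × 4.19×10² = 2.50×10⁻¹⁸ W = 2.50 aW

2.50 aW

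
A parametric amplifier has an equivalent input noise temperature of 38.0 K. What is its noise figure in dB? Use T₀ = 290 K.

F = 1 + T_e/T₀ = 1 + 38.0/290 = 1.13103
NF = 10 log₁₀(1.13103) = 0.535 dB

0.535 dB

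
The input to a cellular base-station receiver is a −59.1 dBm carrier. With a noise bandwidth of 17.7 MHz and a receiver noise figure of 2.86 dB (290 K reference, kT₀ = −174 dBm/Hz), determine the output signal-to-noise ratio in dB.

39.6 dB

Noise floor: N = −174 + 10 log₁₀(B) + NF
10 log₁₀(1.77×10⁷) = 72.48 dB
N = −174 + 72.48 + 2.86 = −98.66 dBm
SNR = P_sig − N = −59.1 − (−98.66) = 39.56 dB → 39.6 dB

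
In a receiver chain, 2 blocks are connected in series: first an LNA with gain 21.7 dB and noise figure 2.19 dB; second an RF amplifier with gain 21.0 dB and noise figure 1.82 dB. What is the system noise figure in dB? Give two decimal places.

Convert to linear (a loss of L dB is a gain of −L dB): F_i = 10^(NF_i/10), G_i = 10^(G_i,dB/10)
  Stage 1: F_1 = 10^(2.19/10) = 1.656, G_1 = 10^(21.7/10) = 147.9
  Stage 2: F_2 = 10^(1.82/10) = 1.521, G_2 = 10^(21.0/10) = 125.9
Friis cascade:
  F = 1.656 + (1.521 − 1)/147.9 = 1.659
NF = 10 log₁₀(1.659) = 2.20 dB

2.20 dB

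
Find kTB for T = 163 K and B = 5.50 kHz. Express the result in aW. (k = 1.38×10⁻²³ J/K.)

12.4 aW

P_n = kTB = 1.38×10⁻²³ × 163 × 5.50×10³ = 1.24×10⁻¹⁷ W = 12.4 aW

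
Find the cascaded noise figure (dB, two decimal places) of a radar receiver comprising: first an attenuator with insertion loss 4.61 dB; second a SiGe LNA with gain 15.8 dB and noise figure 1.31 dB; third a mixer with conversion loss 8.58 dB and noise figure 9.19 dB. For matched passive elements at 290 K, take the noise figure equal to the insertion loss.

Convert to linear (a loss of L dB is a gain of −L dB): F_i = 10^(NF_i/10), G_i = 10^(G_i,dB/10)
  Stage 1: F_1 = 10^(4.61/10) = 2.891, G_1 = 10^(−4.61/10) = 0.3459
  Stage 2: F_2 = 10^(1.31/10) = 1.352, G_2 = 10^(15.8/10) = 38.02
  Stage 3: F_3 = 10^(9.19/10) = 8.299, G_3 = 10^(−8.58/10) = 0.1387
Friis cascade:
  F = 2.891 + (1.352 − 1)/0.3459 + (8.299 − 1)/13.15 = 4.463
NF = 10 log₁₀(4.463) = 6.50 dB

6.50 dB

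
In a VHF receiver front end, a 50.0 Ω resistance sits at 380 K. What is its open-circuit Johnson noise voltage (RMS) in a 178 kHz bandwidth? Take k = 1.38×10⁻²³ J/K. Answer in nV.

V_n = √(4kTRB)
4kTRB = 4 × 1.38×10⁻²³ × 380 × 5.00×10¹ × 1.78×10⁵ = 1.87×10⁻¹³ V²
V_n = √(1.87×10⁻¹³) = 4.32×10⁻⁷ V = 432 nV

432 nV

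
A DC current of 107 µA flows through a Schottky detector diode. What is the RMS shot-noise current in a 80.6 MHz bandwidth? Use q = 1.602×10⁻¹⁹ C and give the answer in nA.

I_n = √(2qI·B)
2qI·B = 2 × 1.602×10⁻¹⁹ × 1.07×10⁻⁴ × 8.06×10⁷ = 2.76×10⁻¹⁵ A²
I_n = √(2.76×10⁻¹⁵) = 5.26×10⁻⁸ A = 52.6 nA

52.6 nA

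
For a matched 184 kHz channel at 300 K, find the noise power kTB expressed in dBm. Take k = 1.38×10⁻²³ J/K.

−121.2 dBm

P_n = kTB = 1.38×10⁻²³ × 300 × 1.84×10⁵ = 7.62×10⁻¹⁶ W
In dBm: 10 log₁₀(7.62×10⁻¹⁶ / 10⁻³) = −121.2 dBm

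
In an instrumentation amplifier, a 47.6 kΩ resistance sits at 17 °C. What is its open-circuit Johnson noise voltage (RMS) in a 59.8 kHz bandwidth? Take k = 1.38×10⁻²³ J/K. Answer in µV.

6.75 µV

T = 17 °C + 273.15 = 290.15 K
V_n = √(4kTRB)
4kTRB = 4 × 1.38×10⁻²³ × 290.15 × 4.76×10⁴ × 5.98×10⁴ = 4.56×10⁻¹¹ V²
V_n = √(4.56×10⁻¹¹) = 6.75×10⁻⁶ V = 6.75 µV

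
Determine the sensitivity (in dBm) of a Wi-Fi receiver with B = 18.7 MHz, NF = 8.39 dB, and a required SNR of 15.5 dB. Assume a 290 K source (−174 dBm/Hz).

Sensitivity = −174 + 10 log₁₀(B) + NF + SNR_min
= −174 + 72.72 + 8.39 + 15.5
= −77.39 dBm → −77.4 dBm

−77.4 dBm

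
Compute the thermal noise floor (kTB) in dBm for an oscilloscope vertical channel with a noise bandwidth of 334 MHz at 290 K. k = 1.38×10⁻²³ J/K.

P_n = kTB = 1.38×10⁻²³ × 290 × 3.34×10⁸ = 1.34×10⁻¹² W
In dBm: 10 log₁₀(1.34×10⁻¹² / 10⁻³) = −88.7 dBm

−88.7 dBm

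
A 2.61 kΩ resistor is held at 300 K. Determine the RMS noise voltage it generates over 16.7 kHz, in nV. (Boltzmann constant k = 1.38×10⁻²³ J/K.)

850 nV

V_n = √(4kTRB)
4kTRB = 4 × 1.38×10⁻²³ × 300 × 2.61×10³ × 1.67×10⁴ = 7.22×10⁻¹³ V²
V_n = √(7.22×10⁻¹³) = 8.50×10⁻⁷ V = 850 nV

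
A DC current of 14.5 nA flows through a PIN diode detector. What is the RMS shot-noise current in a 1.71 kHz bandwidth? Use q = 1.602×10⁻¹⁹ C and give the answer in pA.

I_n = √(2qI·B)
2qI·B = 2 × 1.602×10⁻¹⁹ × 1.45×10⁻⁸ × 1.71×10³ = 7.94×10⁻²⁴ A²
I_n = √(7.94×10⁻²⁴) = 2.82×10⁻¹² A = 2.82 pA

2.82 pA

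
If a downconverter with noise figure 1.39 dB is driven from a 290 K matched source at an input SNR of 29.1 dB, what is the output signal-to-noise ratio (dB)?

By definition F = SNR_in/SNR_out, so in dB: SNR_out = SNR_in − NF
SNR_out = 29.1 − 1.39 = 27.71 dB

27.71 dB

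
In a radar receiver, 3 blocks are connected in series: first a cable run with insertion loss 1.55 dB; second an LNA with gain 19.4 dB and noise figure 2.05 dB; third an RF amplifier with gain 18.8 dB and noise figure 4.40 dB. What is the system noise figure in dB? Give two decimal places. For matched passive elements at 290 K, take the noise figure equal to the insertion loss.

3.65 dB

Convert to linear (a loss of L dB is a gain of −L dB): F_i = 10^(NF_i/10), G_i = 10^(G_i,dB/10)
  Stage 1: F_1 = 10^(1.55/10) = 1.429, G_1 = 10^(−1.55/10) = 0.6998
  Stage 2: F_2 = 10^(2.05/10) = 1.603, G_2 = 10^(19.4/10) = 87.10
  Stage 3: F_3 = 10^(4.40/10) = 2.754, G_3 = 10^(18.8/10) = 75.86
Friis cascade:
  F = 1.429 + (1.603 − 1)/0.6998 + (2.754 − 1)/60.95 = 2.320
NF = 10 log₁₀(2.320) = 3.65 dB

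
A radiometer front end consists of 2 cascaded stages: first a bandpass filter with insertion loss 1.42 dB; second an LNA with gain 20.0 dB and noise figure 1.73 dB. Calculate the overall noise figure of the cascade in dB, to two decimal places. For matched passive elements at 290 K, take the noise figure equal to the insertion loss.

Convert to linear (a loss of L dB is a gain of −L dB): F_i = 10^(NF_i/10), G_i = 10^(G_i,dB/10)
  Stage 1: F_1 = 10^(1.42/10) = 1.387, G_1 = 10^(−1.42/10) = 0.7211
  Stage 2: F_2 = 10^(1.73/10) = 1.489, G_2 = 10^(20.0/10) = 100.0
Friis cascade:
  F = 1.387 + (1.489 − 1)/0.7211 = 2.065
NF = 10 log₁₀(2.065) = 3.15 dB

3.15 dB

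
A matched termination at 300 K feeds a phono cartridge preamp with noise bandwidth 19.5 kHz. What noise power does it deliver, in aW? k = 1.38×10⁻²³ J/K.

80.7 aW

P_n = kTB = 1.38×10⁻²³ × 300 × 1.95×10⁴ = 8.07×10⁻¹⁷ W = 80.7 aW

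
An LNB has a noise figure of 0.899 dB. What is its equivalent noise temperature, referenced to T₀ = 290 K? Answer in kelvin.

66.7 K

F = 10^(0.899/10) = 1.22999
T_e = (F − 1)·T₀ = (1.22999 − 1) × 290 = 66.7 K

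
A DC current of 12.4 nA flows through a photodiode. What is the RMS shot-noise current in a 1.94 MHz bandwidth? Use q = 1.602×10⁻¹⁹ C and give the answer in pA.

87.8 pA

I_n = √(2qI·B)
2qI·B = 2 × 1.602×10⁻¹⁹ × 1.24×10⁻⁸ × 1.94×10⁶ = 7.71×10⁻²¹ A²
I_n = √(7.71×10⁻²¹) = 8.78×10⁻¹¹ A = 87.8 pA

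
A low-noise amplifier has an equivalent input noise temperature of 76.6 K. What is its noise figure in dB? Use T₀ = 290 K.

1.02 dB

F = 1 + T_e/T₀ = 1 + 76.6/290 = 1.26414
NF = 10 log₁₀(1.26414) = 1.02 dB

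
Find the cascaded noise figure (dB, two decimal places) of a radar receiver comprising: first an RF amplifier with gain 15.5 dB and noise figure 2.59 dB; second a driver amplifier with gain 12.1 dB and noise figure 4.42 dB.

Convert to linear (a loss of L dB is a gain of −L dB): F_i = 10^(NF_i/10), G_i = 10^(G_i,dB/10)
  Stage 1: F_1 = 10^(2.59/10) = 1.816, G_1 = 10^(15.5/10) = 35.48
  Stage 2: F_2 = 10^(4.42/10) = 2.767, G_2 = 10^(12.1/10) = 16.22
Friis cascade:
  F = 1.816 + (2.767 − 1)/35.48 = 1.865
NF = 10 log₁₀(1.865) = 2.71 dB

2.71 dB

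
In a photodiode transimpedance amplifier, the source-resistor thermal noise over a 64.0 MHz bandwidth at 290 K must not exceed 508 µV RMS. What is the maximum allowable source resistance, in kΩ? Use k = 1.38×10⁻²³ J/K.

Johnson–Nyquist: V_n = √(4kTRB) ⇒ R = V_n² / (4kTB)
4kTB = 4 × 1.38×10⁻²³ × 290 × 6.40×10⁷ = 1.02×10⁻¹²
R = (5.08×10⁻⁴)² / 1.02×10⁻¹² = 2.52×10⁵ Ω = 252 kΩ

252 kΩ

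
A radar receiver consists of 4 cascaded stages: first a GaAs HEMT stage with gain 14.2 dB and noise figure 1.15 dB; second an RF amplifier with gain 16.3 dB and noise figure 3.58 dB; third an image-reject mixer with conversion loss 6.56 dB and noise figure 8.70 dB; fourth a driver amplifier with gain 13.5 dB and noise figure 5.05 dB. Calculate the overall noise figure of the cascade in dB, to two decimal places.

Convert to linear (a loss of L dB is a gain of −L dB): F_i = 10^(NF_i/10), G_i = 10^(G_i,dB/10)
  Stage 1: F_1 = 10^(1.15/10) = 1.303, G_1 = 10^(14.2/10) = 26.30
  Stage 2: F_2 = 10^(3.58/10) = 2.280, G_2 = 10^(16.3/10) = 42.66
  Stage 3: F_3 = 10^(8.70/10) = 7.413, G_3 = 10^(−6.56/10) = 0.2208
  Stage 4: F_4 = 10^(5.05/10) = 3.199, G_4 = 10^(13.5/10) = 22.39
Friis cascade:
  F = 1.303 + (2.280 − 1)/26.30 + (7.413 − 1)/1122 + (3.199 − 1)/247.7 = 1.366
NF = 10 log₁₀(1.366) = 1.36 dB

1.36 dB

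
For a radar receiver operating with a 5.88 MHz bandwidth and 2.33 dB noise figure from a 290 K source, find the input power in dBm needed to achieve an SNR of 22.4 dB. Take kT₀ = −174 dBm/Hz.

Sensitivity = −174 + 10 log₁₀(B) + NF + SNR_min
= −174 + 67.69 + 2.33 + 22.4
= −81.58 dBm → −81.6 dBm

−81.6 dBm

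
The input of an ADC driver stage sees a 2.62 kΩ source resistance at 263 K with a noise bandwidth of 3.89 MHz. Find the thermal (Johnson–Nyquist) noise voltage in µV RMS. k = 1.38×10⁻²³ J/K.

12.2 µV

V_n = √(4kTRB)
4kTRB = 4 × 1.38×10⁻²³ × 263 × 2.62×10³ × 3.89×10⁶ = 1.48×10⁻¹⁰ V²
V_n = √(1.48×10⁻¹⁰) = 1.22×10⁻⁵ V = 12.2 µV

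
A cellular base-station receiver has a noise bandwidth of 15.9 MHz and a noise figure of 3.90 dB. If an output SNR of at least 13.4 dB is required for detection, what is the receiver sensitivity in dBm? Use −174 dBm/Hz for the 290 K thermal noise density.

−84.7 dBm

Sensitivity = −174 + 10 log₁₀(B) + NF + SNR_min
= −174 + 72.01 + 3.90 + 13.4
= −84.69 dBm → −84.7 dBm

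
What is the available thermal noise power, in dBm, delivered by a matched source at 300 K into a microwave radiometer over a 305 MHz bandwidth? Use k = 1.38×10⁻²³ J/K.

−89.0 dBm

P_n = kTB = 1.38×10⁻²³ × 300 × 3.05×10⁸ = 1.26×10⁻¹² W
In dBm: 10 log₁₀(1.26×10⁻¹² / 10⁻³) = −89.0 dBm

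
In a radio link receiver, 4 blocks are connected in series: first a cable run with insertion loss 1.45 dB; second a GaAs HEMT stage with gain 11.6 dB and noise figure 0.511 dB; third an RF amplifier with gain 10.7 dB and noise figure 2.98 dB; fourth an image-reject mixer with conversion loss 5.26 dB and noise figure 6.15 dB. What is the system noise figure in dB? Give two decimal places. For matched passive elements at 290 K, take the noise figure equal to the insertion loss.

Convert to linear (a loss of L dB is a gain of −L dB): F_i = 10^(NF_i/10), G_i = 10^(G_i,dB/10)
  Stage 1: F_1 = 10^(1.45/10) = 1.396, G_1 = 10^(−1.45/10) = 0.7161
  Stage 2: F_2 = 10^(0.511/10) = 1.125, G_2 = 10^(11.6/10) = 14.45
  Stage 3: F_3 = 10^(2.98/10) = 1.986, G_3 = 10^(10.7/10) = 11.75
  Stage 4: F_4 = 10^(6.15/10) = 4.121, G_4 = 10^(−5.26/10) = 0.2979
Friis cascade:
  F = 1.396 + (1.125 − 1)/0.7161 + (1.986 − 1)/10.35 + (4.121 − 1)/121.6 = 1.692
NF = 10 log₁₀(1.692) = 2.28 dB

2.28 dB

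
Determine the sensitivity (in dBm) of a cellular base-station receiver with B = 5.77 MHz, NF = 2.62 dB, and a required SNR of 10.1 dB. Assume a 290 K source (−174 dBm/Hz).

Sensitivity = −174 + 10 log₁₀(B) + NF + SNR_min
= −174 + 67.61 + 2.62 + 10.1
= −93.67 dBm → −93.7 dBm

−93.7 dBm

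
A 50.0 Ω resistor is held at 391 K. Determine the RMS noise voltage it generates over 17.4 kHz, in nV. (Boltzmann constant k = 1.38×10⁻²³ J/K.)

V_n = √(4kTRB)
4kTRB = 4 × 1.38×10⁻²³ × 391 × 5.00×10¹ × 1.74×10⁴ = 1.88×10⁻¹⁴ V²
V_n = √(1.88×10⁻¹⁴) = 1.37×10⁻⁷ V = 137 nV

137 nV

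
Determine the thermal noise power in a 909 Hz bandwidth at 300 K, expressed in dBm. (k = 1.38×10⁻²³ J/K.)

−144.2 dBm

P_n = kTB = 1.38×10⁻²³ × 300 × 9.09×10² = 3.76×10⁻¹⁸ W
In dBm: 10 log₁₀(3.76×10⁻¹⁸ / 10⁻³) = −144.2 dBm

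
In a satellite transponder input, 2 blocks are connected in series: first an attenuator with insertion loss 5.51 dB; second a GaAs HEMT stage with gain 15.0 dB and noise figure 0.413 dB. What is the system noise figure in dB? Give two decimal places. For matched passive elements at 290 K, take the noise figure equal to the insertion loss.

5.92 dB

Convert to linear (a loss of L dB is a gain of −L dB): F_i = 10^(NF_i/10), G_i = 10^(G_i,dB/10)
  Stage 1: F_1 = 10^(5.51/10) = 3.556, G_1 = 10^(−5.51/10) = 0.2812
  Stage 2: F_2 = 10^(0.413/10) = 1.100, G_2 = 10^(15.0/10) = 31.62
Friis cascade:
  F = 3.556 + (1.100 − 1)/0.2812 = 3.911
NF = 10 log₁₀(3.911) = 5.92 dB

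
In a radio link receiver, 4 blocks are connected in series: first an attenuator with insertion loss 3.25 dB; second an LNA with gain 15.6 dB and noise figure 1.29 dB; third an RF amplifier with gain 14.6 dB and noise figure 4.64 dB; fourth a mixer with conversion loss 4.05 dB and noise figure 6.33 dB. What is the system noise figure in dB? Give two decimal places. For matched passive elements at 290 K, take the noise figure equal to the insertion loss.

4.72 dB

Convert to linear (a loss of L dB is a gain of −L dB): F_i = 10^(NF_i/10), G_i = 10^(G_i,dB/10)
  Stage 1: F_1 = 10^(3.25/10) = 2.113, G_1 = 10^(−3.25/10) = 0.4732
  Stage 2: F_2 = 10^(1.29/10) = 1.346, G_2 = 10^(15.6/10) = 36.31
  Stage 3: F_3 = 10^(4.64/10) = 2.911, G_3 = 10^(14.6/10) = 28.84
  Stage 4: F_4 = 10^(6.33/10) = 4.295, G_4 = 10^(−4.05/10) = 0.3936
Friis cascade:
  F = 2.113 + (1.346 − 1)/0.4732 + (2.911 − 1)/17.18 + (4.295 − 1)/495.5 = 2.962
NF = 10 log₁₀(2.962) = 4.72 dB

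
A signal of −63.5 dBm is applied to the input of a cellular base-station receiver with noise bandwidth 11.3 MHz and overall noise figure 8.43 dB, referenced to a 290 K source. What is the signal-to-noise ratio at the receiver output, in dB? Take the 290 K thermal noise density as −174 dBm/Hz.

31.5 dB

Noise floor: N = −174 + 10 log₁₀(B) + NF
10 log₁₀(1.13×10⁷) = 70.53 dB
N = −174 + 70.53 + 8.43 = −95.04 dBm
SNR = P_sig − N = −63.5 − (−95.04) = 31.54 dB → 31.5 dB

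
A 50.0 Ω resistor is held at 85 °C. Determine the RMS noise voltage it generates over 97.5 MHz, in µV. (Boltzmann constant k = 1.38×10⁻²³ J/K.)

T = 85 °C + 273.15 = 358.15 K
V_n = √(4kTRB)
4kTRB = 4 × 1.38×10⁻²³ × 358.15 × 5.00×10¹ × 9.75×10⁷ = 9.64×10⁻¹¹ V²
V_n = √(9.64×10⁻¹¹) = 9.82×10⁻⁶ V = 9.82 µV

9.82 µV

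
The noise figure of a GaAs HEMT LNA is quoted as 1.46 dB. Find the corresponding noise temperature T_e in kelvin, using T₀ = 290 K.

116 K

F = 10^(1.46/10) = 1.39959
T_e = (F − 1)·T₀ = (1.39959 − 1) × 290 = 116 K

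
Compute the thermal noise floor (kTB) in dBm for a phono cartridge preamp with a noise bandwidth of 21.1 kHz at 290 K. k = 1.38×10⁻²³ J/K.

−130.7 dBm

P_n = kTB = 1.38×10⁻²³ × 290 × 2.11×10⁴ = 8.44×10⁻¹⁷ W
In dBm: 10 log₁₀(8.44×10⁻¹⁷ / 10⁻³) = −130.7 dBm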